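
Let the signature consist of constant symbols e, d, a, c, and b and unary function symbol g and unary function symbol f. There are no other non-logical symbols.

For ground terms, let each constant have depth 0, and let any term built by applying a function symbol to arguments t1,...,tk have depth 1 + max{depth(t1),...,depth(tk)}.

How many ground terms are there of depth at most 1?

Count level by level. With function symbols g/1, f/1, the terms of depth ≤ k are the 5 constants together with each function applied to depth-≤(k−1) tuples, so N_k = 5 + N_{k-1} + N_{k-1}.
N_0 = 5
N_1 = 5 + 5 + 5 = 15

15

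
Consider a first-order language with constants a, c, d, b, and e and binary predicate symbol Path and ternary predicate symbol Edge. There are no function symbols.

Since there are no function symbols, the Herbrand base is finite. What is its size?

150

With no function symbols, the Herbrand universe is just the 5 constants.
Ground atoms per predicate: Path: 5^2 = 25, Edge: 5^3 = 125.
Herbrand base size = 25 + 125 = 150.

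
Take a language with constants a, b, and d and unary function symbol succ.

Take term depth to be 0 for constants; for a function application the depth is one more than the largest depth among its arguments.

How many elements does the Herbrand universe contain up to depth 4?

15

Write N_k for the number of ground terms of depth ≤ k. A term of depth ≤ k is either a constant or a function symbol applied to arguments of depth ≤ k−1, so N_k = 3 + N_{k-1}.
N_0 = 3
N_1 = 3 + 3 = 6
N_2 = 3 + 6 = 9
N_3 = 3 + 9 = 12
N_4 = 3 + 12 = 15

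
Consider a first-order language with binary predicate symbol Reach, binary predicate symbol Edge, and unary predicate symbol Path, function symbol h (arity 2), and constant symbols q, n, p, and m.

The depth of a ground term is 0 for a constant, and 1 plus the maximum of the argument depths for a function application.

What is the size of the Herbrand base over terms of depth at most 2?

First count ground terms of depth ≤ 2.
Let N_k = |{terms of depth ≤ k}|. Then N_0 = 4 and N_k = 4 + N_{k-1}^2 for k ≥ 1 (one summand per function symbol, arity giving the exponent).
N_0 = 4
N_1 = 4 + 4^2 = 20
N_2 = 4 + 20^2 = 404
So |H| = 404.
Each predicate of arity r yields |H|^r ground atoms (one per choice of an r-tuple from H):
  Reach: 404^2 = 163216;  Edge: 404^2 = 163216;  Path: 404
Total ground atoms: 163216 + 163216 + 404 = 326836.

326836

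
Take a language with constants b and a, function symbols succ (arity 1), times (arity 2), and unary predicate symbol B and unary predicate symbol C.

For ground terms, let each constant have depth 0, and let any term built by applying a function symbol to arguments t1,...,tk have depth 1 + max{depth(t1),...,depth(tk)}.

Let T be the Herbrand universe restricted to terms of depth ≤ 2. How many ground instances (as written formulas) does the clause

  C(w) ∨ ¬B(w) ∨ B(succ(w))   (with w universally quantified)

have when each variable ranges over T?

Ground terms of depth ≤ 2:
  Write N_k for the number of ground terms of depth ≤ k. A term of depth ≤ k is either a constant or a function symbol applied to arguments of depth ≤ k−1, so N_k = 2 + N_{k-1} + N_{k-1}^2.
  N_0 = 2
  N_1 = 2 + 2 + 2^2 = 8
  N_2 = 2 + 8 + 8^2 = 74
So there are 74 ground terms available for substitution.
There is 1 variable to instantiate (w),  occurring in at least one literal, so different choices give different ground instances.
Number of ground instances = 74.

74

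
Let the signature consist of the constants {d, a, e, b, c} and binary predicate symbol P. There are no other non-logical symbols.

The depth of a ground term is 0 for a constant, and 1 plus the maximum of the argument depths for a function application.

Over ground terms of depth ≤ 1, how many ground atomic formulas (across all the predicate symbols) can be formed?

First count ground terms of depth ≤ 1.
With no function symbols every ground term is a constant, so there are exactly 5 ground terms at every depth bound.
N_0 = 5
N_1 = 5
So |H| = 5.
Each predicate of arity r yields |H|^r ground atoms (one per choice of an r-tuple from H):
  P: 5^2 = 25
Total ground atoms: 25.

25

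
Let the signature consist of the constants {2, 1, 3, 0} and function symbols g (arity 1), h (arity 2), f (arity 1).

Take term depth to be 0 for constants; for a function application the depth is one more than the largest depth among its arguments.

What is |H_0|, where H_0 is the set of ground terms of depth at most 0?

4

Count level by level. With function symbols g/1, h/2, f/1, the terms of depth ≤ k are the 4 constants together with each function applied to depth-≤(k−1) tuples, so N_k = 4 + N_{k-1} + N_{k-1}^2 + N_{k-1}.
N_0 = 4
Explicitly: 2, 1, 3, 0.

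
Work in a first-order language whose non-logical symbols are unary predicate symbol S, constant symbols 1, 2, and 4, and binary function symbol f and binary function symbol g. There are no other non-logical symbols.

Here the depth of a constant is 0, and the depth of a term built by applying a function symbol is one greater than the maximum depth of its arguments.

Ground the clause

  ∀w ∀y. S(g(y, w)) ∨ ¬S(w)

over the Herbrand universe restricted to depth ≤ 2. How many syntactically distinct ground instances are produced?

Ground terms of depth ≤ 2:
  If N_k denotes the number of depth-≤k ground terms, the 3 constants give N_0 = 3, and each function symbol of arity r contributes N_{k-1}^r new terms at level k: N_k = 3 + N_{k-1}^2 + N_{k-1}^2.
  N_0 = 3
  N_1 = 3 + 3^2 + 3^2 = 21
  N_2 = 3 + 21^2 + 21^2 = 885
So there are 885 ground terms available for substitution.
The clause has 2 distinct variables (w, y), each appearing in the body. In the free term algebra distinct substitutions yield syntactically distinct ground instances.
Number of ground instances = 885^2 = 783225.

783225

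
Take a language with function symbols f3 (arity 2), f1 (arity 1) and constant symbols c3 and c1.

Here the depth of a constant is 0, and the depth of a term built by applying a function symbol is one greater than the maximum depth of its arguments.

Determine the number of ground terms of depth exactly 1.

Write N_k for the number of ground terms of depth ≤ k. A term of depth ≤ k is either a constant or a function symbol applied to arguments of depth ≤ k−1, so N_k = 2 + N_{k-1}^2 + N_{k-1}.
N_0 = 2
N_1 = 2 + 2^2 + 2 = 8
Terms of depth exactly 1: N_1 − N_0 = 8 − 2 = 6.

6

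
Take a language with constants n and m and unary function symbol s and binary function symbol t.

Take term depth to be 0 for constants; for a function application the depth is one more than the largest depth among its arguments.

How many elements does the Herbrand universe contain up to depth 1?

Count level by level. With function symbols s/1, t/2, the terms of depth ≤ k are the 2 constants together with each function applied to depth-≤(k−1) tuples, so N_k = 2 + N_{k-1} + N_{k-1}^2.
N_0 = 2
N_1 = 2 + 2 + 2^2 = 8
Explicitly: n, m, s(n), s(m), t(n, n), t(n, m), t(m, n), t(m, m).

8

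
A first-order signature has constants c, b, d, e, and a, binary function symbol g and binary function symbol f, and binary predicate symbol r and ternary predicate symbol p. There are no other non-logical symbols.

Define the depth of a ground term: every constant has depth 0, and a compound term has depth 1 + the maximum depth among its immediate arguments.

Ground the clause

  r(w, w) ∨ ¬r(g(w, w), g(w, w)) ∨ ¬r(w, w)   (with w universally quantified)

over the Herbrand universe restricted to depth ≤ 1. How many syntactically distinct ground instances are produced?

Ground terms of depth ≤ 1:
  Count level by level. With function symbols g/2, f/2, the terms of depth ≤ k are the 5 constants together with each function applied to depth-≤(k−1) tuples, so N_k = 5 + N_{k-1}^2 + N_{k-1}^2.
  N_0 = 5
  N_1 = 5 + 5^2 + 5^2 = 55
So there are 55 ground terms available for substitution.
The body mentions the single quantified variable w; since ground terms form a free algebra, no two substitutions collapse to the same formula.
Number of ground instances = 55.

55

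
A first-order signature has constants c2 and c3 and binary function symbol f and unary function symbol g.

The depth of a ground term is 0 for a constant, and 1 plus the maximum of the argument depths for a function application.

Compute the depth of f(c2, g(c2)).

2

depth(g(c2)) = 1 + depth(c2) = 1 + 0 = 1
depth(f(c2, g(c2))) = 1 + max(0, 1) = 2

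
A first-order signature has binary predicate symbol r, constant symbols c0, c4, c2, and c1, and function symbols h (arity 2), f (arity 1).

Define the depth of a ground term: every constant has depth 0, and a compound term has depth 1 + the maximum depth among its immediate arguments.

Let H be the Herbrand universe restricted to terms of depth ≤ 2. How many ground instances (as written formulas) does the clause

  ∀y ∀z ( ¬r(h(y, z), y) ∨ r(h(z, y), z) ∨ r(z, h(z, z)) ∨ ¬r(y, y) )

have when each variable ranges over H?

Ground terms of depth ≤ 2:
  Let N_k count ground terms of depth at most k. Each non-constant term of depth ≤ k is some function symbol applied to depth-≤(k−1) arguments, giving N_k = 4 + N_{k-1}^2 + N_{k-1}.
  N_0 = 4
  N_1 = 4 + 4^2 + 4 = 24
  N_2 = 4 + 24^2 + 24 = 604
So there are 604 ground terms available for substitution.
The clause has 2 distinct variables (y, z), each appearing in the body. In the free term algebra distinct substitutions yield syntactically distinct ground instances.
Number of ground instances = 604^2 = 364816.

364816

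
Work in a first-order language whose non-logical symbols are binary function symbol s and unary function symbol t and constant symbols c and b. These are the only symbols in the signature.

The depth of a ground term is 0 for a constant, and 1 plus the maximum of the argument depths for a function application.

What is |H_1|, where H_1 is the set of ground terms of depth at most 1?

Count level by level. With function symbols s/2, t/1, the terms of depth ≤ k are the 2 constants together with each function applied to depth-≤(k−1) tuples, so N_k = 2 + N_{k-1}^2 + N_{k-1}.
N_0 = 2
N_1 = 2 + 2^2 + 2 = 8
Explicitly: c, b, s(c, c), s(c, b), s(b, c), s(b, b), t(c), t(b).

8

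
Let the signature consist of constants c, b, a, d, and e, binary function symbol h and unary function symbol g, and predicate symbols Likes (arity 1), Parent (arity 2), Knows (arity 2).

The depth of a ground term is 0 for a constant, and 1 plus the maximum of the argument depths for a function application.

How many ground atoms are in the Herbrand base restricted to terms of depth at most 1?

2485

First count ground terms of depth ≤ 1.
Count level by level. With function symbols h/2, g/1, the terms of depth ≤ k are the 5 constants together with each function applied to depth-≤(k−1) tuples, so N_k = 5 + N_{k-1}^2 + N_{k-1}.
N_0 = 5
N_1 = 5 + 5^2 + 5 = 35
So |H| = 35.
A ground atom is a predicate applied to a tuple of terms from H, so the count is the sum over predicates of |H|^arity:
  Likes: 35;  Parent: 35^2 = 1225;  Knows: 35^2 = 1225
Total ground atoms: 35 + 1225 + 1225 = 2485.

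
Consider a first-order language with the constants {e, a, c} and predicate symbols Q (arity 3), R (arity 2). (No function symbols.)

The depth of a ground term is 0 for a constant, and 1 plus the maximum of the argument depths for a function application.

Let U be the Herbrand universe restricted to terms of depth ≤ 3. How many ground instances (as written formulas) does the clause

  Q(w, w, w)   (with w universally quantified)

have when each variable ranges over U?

3

Ground terms of depth ≤ 3:
  With no function symbols every ground term is a constant, so there are exactly 3 ground terms at every depth bound.
  N_0 = 3
  N_1 = 3
  N_2 = 3
  N_3 = 3
So there are 3 ground terms available for substitution.
The body mentions the single quantified variable w; since ground terms form a free algebra, no two substitutions collapse to the same formula.
Number of ground instances = 3.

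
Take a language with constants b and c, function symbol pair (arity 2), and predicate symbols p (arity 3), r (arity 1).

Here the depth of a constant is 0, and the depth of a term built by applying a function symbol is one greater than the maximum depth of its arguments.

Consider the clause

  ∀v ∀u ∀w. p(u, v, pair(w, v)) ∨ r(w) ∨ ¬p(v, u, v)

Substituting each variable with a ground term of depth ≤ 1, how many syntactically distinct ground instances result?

216

Ground terms of depth ≤ 1:
  Let N_k count ground terms of depth at most k. Each non-constant term of depth ≤ k is some function symbol applied to depth-≤(k−1) arguments, giving N_k = 2 + N_{k-1}^2.
  N_0 = 2
  N_1 = 2 + 2^2 = 6
  Explicitly: b, c, pair(b, b), pair(b, c), pair(c, b), pair(c, c).
So there are 6 ground terms available for substitution.
There are 3 variables to instantiate (v, u, w), each occurring in at least one literal, so different choices give different ground instances.
Number of ground instances = 6^3 = 216.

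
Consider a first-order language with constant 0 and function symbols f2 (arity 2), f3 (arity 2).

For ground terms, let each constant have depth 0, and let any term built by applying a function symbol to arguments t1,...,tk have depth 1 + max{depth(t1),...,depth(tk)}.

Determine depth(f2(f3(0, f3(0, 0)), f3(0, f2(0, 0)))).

3

depth(f3(0, 0)) = 1 + max(0, 0) = 1
depth(f3(0, f3(0, 0))) = 1 + max(0, 1) = 2
depth(f2(0, 0)) = 1 + max(0, 0) = 1
depth(f3(0, f2(0, 0))) = 1 + max(0, 1) = 2
depth(f2(f3(0, f3(0, 0)), f3(0, f2(0, 0)))) = 1 + max(2, 2) = 3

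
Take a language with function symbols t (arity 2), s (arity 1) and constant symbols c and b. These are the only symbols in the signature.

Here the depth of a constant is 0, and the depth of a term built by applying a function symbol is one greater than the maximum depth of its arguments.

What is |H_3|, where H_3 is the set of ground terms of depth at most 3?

5552

Let N_k count ground terms of depth at most k. Each non-constant term of depth ≤ k is some function symbol applied to depth-≤(k−1) arguments, giving N_k = 2 + N_{k-1}^2 + N_{k-1}.
N_0 = 2
N_1 = 2 + 2^2 + 2 = 8
N_2 = 2 + 8^2 + 8 = 74
N_3 = 2 + 74^2 + 74 = 5552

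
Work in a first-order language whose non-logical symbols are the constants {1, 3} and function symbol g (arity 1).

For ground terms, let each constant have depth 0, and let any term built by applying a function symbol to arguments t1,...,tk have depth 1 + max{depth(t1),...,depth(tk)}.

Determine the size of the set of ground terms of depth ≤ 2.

If N_k denotes the number of depth-≤k ground terms, the 2 constants give N_0 = 2, and each function symbol of arity r contributes N_{k-1}^r new terms at level k: N_k = 2 + N_{k-1}.
N_0 = 2
N_1 = 2 + 2 = 4
N_2 = 2 + 4 = 6
Explicitly: 1, 3, g(1), g(3), g(g(1)), g(g(3)).

6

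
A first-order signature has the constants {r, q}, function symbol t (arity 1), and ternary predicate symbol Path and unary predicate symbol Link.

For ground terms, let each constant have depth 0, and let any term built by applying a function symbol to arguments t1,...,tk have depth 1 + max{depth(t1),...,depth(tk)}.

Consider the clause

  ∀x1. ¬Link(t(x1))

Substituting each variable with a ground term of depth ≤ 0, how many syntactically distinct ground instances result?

Ground terms of depth ≤ 0:
  If N_k denotes the number of depth-≤k ground terms, the 2 constants give N_0 = 2, and each function symbol of arity r contributes N_{k-1}^r new terms at level k: N_k = 2 + N_{k-1}.
  N_0 = 2
So there are 2 ground terms available for substitution.
The clause has 1 distinct variable (x1), which appears in the body. In the free term algebra distinct substitutions yield syntactically distinct ground instances.
Number of ground instances = 2.

2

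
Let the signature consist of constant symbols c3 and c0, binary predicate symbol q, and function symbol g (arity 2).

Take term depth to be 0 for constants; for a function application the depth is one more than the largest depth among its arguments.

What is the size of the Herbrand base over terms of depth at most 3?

2090916

First count ground terms of depth ≤ 3.
Let N_k count ground terms of depth at most k. Each non-constant term of depth ≤ k is some function symbol applied to depth-≤(k−1) arguments, giving N_k = 2 + N_{k-1}^2.
N_0 = 2
N_1 = 2 + 2^2 = 6
N_2 = 2 + 6^2 = 38
N_3 = 2 + 38^2 = 1446
So |H| = 1446.
Ground atoms are formed by filling each argument slot of a predicate with a term from H, so an r-ary predicate gives |H|^r atoms:
  q: 1446^2 = 2090916
Total ground atoms: 2090916.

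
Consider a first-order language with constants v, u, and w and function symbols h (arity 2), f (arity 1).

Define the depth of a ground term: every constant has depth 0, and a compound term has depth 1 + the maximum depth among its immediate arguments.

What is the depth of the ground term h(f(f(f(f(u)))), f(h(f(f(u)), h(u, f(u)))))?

5

depth(f(u)) = 1 + depth(u) = 1 + 0 = 1
depth(f(f(u))) = 1 + depth(f(u)) = 1 + 1 = 2
depth(f(f(f(u)))) = 1 + depth(f(f(u))) = 1 + 2 = 3
depth(f(f(f(f(u))))) = 1 + depth(f(f(f(u)))) = 1 + 3 = 4
depth(h(u, f(u))) = 1 + max(0, 1) = 2
depth(h(f(f(u)), h(u, f(u)))) = 1 + max(2, 2) = 3
depth(f(h(f(f(u)), h(u, f(u))))) = 1 + depth(h(f(f(u)), h(u, f(u)))) = 1 + 3 = 4
depth(h(f(f(f(f(u)))), f(h(f(f(u)), h(u, f(u)))))) = 1 + max(4, 4) = 5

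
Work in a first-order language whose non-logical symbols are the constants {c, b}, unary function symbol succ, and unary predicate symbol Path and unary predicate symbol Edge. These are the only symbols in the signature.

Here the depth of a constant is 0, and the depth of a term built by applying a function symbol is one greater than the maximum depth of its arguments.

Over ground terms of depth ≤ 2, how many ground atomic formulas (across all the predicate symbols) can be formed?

12

First count ground terms of depth ≤ 2.
Write N_k for the number of ground terms of depth ≤ k. A term of depth ≤ k is either a constant or a function symbol applied to arguments of depth ≤ k−1, so N_k = 2 + N_{k-1}.
N_0 = 2
N_1 = 2 + 2 = 4
N_2 = 2 + 4 = 6
So |H| = 6.
Ground atoms are formed by filling each argument slot of a predicate with a term from H, so an r-ary predicate gives |H|^r atoms:
  Path: 6;  Edge: 6
Total ground atoms: 6 + 6 = 12.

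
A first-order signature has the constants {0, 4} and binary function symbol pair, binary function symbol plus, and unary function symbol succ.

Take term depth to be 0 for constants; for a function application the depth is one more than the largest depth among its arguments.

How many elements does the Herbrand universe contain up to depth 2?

302

Write N_k for the number of ground terms of depth ≤ k. A term of depth ≤ k is either a constant or a function symbol applied to arguments of depth ≤ k−1, so N_k = 2 + N_{k-1}^2 + N_{k-1}^2 + N_{k-1}.
N_0 = 2
N_1 = 2 + 2^2 + 2^2 + 2 = 12
N_2 = 2 + 12^2 + 12^2 + 12 = 302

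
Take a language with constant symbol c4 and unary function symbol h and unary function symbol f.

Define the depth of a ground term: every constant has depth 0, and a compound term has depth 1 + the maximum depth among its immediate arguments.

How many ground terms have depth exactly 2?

Let N_k count ground terms of depth at most k. Each non-constant term of depth ≤ k is some function symbol applied to depth-≤(k−1) arguments, giving N_k = 1 + N_{k-1} + N_{k-1}.
N_0 = 1
N_1 = 1 + 1 + 1 = 3
N_2 = 1 + 3 + 3 = 7
Terms of depth exactly 2: N_2 − N_1 = 7 − 3 = 4.

4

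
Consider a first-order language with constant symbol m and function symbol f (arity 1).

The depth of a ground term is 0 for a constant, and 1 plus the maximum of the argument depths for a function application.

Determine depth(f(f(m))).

depth(f(m)) = 1 + depth(m) = 1 + 0 = 1
depth(f(f(m))) = 1 + depth(f(m)) = 1 + 1 = 2

2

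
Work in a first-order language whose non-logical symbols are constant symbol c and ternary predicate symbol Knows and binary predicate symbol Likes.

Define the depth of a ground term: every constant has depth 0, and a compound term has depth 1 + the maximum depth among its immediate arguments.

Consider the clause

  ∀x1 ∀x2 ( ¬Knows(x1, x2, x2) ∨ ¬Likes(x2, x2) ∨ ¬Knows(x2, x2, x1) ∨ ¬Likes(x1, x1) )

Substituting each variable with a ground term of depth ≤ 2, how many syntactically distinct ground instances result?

Ground terms of depth ≤ 2:
  With no function symbols every ground term is a constant, so there is exactly 1 ground term at every depth bound.
  N_0 = 1
  N_1 = 1
  N_2 = 1
  Explicitly: c.
So there is exactly 1 ground term available for substitution.
The body mentions every one of the 2 quantified variables; since ground terms form a free algebra, no two substitutions collapse to the same formula.
Number of ground instances = 1^2 = 1.

1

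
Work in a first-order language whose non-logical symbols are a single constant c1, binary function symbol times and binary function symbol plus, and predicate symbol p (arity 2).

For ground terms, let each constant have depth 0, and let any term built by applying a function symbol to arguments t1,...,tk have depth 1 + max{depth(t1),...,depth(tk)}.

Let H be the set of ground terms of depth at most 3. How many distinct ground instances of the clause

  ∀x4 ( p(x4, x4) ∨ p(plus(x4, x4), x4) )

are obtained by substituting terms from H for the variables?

Ground terms of depth ≤ 3:
  Let N_k count ground terms of depth at most k. Each non-constant term of depth ≤ k is some function symbol applied to depth-≤(k−1) arguments, giving N_k = 1 + N_{k-1}^2 + N_{k-1}^2.
  N_0 = 1
  N_1 = 1 + 1^2 + 1^2 = 3
  N_2 = 1 + 3^2 + 3^2 = 19
  N_3 = 1 + 19^2 + 19^2 = 723
So there are 723 ground terms available for substitution.
There is 1 variable to instantiate (x4),  occurring in at least one literal, so different choices give different ground instances.
Number of ground instances = 723.

723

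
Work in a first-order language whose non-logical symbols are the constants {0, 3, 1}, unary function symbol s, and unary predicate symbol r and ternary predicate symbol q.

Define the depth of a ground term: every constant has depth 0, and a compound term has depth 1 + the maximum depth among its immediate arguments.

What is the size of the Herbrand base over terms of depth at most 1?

First count ground terms of depth ≤ 1.
If N_k denotes the number of depth-≤k ground terms, the 3 constants give N_0 = 3, and each function symbol of arity r contributes N_{k-1}^r new terms at level k: N_k = 3 + N_{k-1}.
N_0 = 3
N_1 = 3 + 3 = 6
So |H| = 6.
Each predicate of arity r yields |H|^r ground atoms (one per choice of an r-tuple from H):
  r: 6;  q: 6^3 = 216
Total ground atoms: 6 + 216 = 222.

222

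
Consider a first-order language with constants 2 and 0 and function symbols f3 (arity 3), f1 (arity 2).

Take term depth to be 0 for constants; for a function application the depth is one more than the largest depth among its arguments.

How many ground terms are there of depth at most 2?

2942

If N_k denotes the number of depth-≤k ground terms, the 2 constants give N_0 = 2, and each function symbol of arity r contributes N_{k-1}^r new terms at level k: N_k = 2 + N_{k-1}^3 + N_{k-1}^2.
N_0 = 2
N_1 = 2 + 2^3 + 2^2 = 14
N_2 = 2 + 14^3 + 14^2 = 2942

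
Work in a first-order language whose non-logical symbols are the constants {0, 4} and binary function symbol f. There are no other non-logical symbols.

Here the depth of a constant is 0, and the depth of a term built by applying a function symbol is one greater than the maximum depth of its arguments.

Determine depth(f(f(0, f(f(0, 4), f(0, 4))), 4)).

depth(f(0, 4)) = 1 + max(0, 0) = 1
depth(f(f(0, 4), f(0, 4))) = 1 + max(1, 1) = 2
depth(f(0, f(f(0, 4), f(0, 4)))) = 1 + max(0, 2) = 3
depth(f(f(0, f(f(0, 4), f(0, 4))), 4)) = 1 + max(3, 0) = 4

4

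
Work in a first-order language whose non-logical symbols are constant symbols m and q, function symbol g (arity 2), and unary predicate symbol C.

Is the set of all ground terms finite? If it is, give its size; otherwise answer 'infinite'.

infinite

The signature has at least one function symbol (g, arity 2) and at least one constant (m).
Iterating g gives infinitely many distinct ground terms: m, g(m, m), g(g(m, m), g(m, m)), ...
So the Herbrand universe is infinite.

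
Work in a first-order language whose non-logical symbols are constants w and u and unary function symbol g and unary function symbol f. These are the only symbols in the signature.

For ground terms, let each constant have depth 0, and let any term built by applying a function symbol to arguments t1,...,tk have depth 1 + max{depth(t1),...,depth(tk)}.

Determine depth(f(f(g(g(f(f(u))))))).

6

depth(f(u)) = 1 + depth(u) = 1 + 0 = 1
depth(f(f(u))) = 1 + depth(f(u)) = 1 + 1 = 2
depth(g(f(f(u)))) = 1 + depth(f(f(u))) = 1 + 2 = 3
depth(g(g(f(f(u))))) = 1 + depth(g(f(f(u)))) = 1 + 3 = 4
depth(f(g(g(f(f(u)))))) = 1 + depth(g(g(f(f(u))))) = 1 + 4 = 5
depth(f(f(g(g(f(f(u))))))) = 1 + depth(f(g(g(f(f(u)))))) = 1 + 5 = 6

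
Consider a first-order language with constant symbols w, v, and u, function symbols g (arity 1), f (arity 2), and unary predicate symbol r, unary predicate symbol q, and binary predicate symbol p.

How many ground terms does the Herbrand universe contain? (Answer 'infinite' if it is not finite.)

infinite

The signature has at least one function symbol (g, arity 1) and at least one constant (w).
Iterating g gives infinitely many distinct ground terms: w, g(w), g(g(w)), ...
So the Herbrand universe is infinite.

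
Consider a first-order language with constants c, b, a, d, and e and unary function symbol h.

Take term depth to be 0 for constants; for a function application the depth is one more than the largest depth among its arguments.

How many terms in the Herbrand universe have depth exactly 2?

Let N_k count ground terms of depth at most k. Each non-constant term of depth ≤ k is some function symbol applied to depth-≤(k−1) arguments, giving N_k = 5 + N_{k-1}.
N_0 = 5
N_1 = 5 + 5 = 10
N_2 = 5 + 10 = 15
Terms of depth exactly 2: N_2 − N_1 = 15 − 10 = 5.

5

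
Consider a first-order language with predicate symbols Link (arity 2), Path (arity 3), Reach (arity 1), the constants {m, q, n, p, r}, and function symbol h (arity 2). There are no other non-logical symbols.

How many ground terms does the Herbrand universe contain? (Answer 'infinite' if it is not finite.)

The signature has at least one function symbol (h, arity 2) and at least one constant (m).
Iterating h gives infinitely many distinct ground terms: m, h(m, m), h(h(m, m), h(m, m)), ...
So the Herbrand universe is infinite.

infinite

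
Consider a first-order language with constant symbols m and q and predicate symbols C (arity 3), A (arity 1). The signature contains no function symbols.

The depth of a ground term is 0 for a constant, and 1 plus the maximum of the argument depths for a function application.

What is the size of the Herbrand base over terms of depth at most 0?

First count ground terms of depth ≤ 0.
With no function symbols every ground term is a constant, so there are exactly 2 ground terms at every depth bound.
N_0 = 2
Explicitly: m, q.
So |H| = 2.
A ground atom is a predicate applied to a tuple of terms from H, so the count is the sum over predicates of |H|^arity:
  C: 2^3 = 8;  A: 2
Total ground atoms: 8 + 2 = 10.

10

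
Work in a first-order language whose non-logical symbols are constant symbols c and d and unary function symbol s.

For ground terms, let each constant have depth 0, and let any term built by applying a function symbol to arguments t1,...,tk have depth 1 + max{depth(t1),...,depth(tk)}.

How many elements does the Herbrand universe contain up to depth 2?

6

Let N_k count ground terms of depth at most k. Each non-constant term of depth ≤ k is some function symbol applied to depth-≤(k−1) arguments, giving N_k = 2 + N_{k-1}.
N_0 = 2
N_1 = 2 + 2 = 4
N_2 = 2 + 4 = 6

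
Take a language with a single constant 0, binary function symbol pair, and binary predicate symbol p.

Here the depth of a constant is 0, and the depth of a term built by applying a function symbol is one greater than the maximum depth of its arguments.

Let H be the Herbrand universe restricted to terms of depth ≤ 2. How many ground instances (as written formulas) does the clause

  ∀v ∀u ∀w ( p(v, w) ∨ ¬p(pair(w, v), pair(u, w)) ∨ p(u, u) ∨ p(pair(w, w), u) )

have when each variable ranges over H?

Ground terms of depth ≤ 2:
  If N_k denotes the number of depth-≤k ground terms, the 1 constant gives N_0 = 1, and each function symbol of arity r contributes N_{k-1}^r new terms at level k: N_k = 1 + N_{k-1}^2.
  N_0 = 1
  N_1 = 1 + 1^2 = 2
  N_2 = 1 + 2^2 = 5
  Explicitly: 0, pair(0, 0), pair(0, pair(0, 0)), pair(pair(0, 0), 0), pair(pair(0, 0), pair(0, 0)).
So there are 5 ground terms available for substitution.
There are 3 variables to instantiate (v, u, w), each occurring in at least one literal, so different choices give different ground instances.
Number of ground instances = 5^3 = 125.

125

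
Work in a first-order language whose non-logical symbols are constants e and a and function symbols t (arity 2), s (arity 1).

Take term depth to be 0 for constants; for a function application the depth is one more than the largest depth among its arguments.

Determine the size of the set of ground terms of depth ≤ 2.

74

Let N_k count ground terms of depth at most k. Each non-constant term of depth ≤ k is some function symbol applied to depth-≤(k−1) arguments, giving N_k = 2 + N_{k-1}^2 + N_{k-1}.
N_0 = 2
N_1 = 2 + 2^2 + 2 = 8
N_2 = 2 + 8^2 + 8 = 74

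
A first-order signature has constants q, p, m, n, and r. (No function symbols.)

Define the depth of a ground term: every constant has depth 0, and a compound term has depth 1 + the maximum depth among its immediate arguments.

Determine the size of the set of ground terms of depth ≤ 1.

With no function symbols every ground term is a constant, so there are exactly 5 ground terms at every depth bound.
N_0 = 5
N_1 = 5

5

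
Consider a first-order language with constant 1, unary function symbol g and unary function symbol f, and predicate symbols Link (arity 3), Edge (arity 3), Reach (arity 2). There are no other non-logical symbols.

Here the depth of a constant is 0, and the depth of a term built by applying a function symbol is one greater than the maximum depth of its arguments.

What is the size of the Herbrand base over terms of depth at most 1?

63

First count ground terms of depth ≤ 1.
Let N_k = |{terms of depth ≤ k}|. Then N_0 = 1 and N_k = 1 + N_{k-1} + N_{k-1} for k ≥ 1 (one summand per function symbol, arity giving the exponent).
N_0 = 1
N_1 = 1 + 1 + 1 = 3
Explicitly: 1, g(1), f(1).
So |H| = 3.
A ground atom is a predicate applied to a tuple of terms from H, so the count is the sum over predicates of |H|^arity:
  Link: 3^3 = 27;  Edge: 3^3 = 27;  Reach: 3^2 = 9
Total ground atoms: 27 + 27 + 9 = 63.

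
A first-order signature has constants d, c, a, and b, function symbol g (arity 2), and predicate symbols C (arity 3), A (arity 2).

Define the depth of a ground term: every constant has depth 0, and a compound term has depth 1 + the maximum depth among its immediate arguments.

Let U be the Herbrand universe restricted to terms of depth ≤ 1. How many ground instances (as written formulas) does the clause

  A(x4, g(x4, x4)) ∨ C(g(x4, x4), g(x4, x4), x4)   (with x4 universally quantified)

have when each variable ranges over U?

20

Ground terms of depth ≤ 1:
  Let N_k = |{terms of depth ≤ k}|. Then N_0 = 4 and N_k = 4 + N_{k-1}^2 for k ≥ 1 (one summand per function symbol, arity giving the exponent).
  N_0 = 4
  N_1 = 4 + 4^2 = 20
So there are 20 ground terms available for substitution.
The variable x4 ranges independently over the available ground terms, and distinct assignments produce distinct instances.
Number of ground instances = 20.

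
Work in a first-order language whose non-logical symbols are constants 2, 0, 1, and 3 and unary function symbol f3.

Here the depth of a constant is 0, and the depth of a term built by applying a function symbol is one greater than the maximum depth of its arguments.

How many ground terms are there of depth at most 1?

8

Let N_k count ground terms of depth at most k. Each non-constant term of depth ≤ k is some function symbol applied to depth-≤(k−1) arguments, giving N_k = 4 + N_{k-1}.
N_0 = 4
N_1 = 4 + 4 = 8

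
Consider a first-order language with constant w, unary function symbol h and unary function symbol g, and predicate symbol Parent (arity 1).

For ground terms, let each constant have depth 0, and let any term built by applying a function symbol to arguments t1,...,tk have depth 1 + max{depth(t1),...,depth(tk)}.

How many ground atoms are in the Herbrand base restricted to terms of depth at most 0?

First count ground terms of depth ≤ 0.
Count level by level. With function symbols h/1, g/1, the terms of depth ≤ k are the 1 constant together with each function applied to depth-≤(k−1) tuples, so N_k = 1 + N_{k-1} + N_{k-1}.
N_0 = 1
Explicitly: w.
So |H| = 1.
Each predicate of arity r yields |H|^r ground atoms (one per choice of an r-tuple from H):
  Parent: 1
Total ground atoms: 1.

1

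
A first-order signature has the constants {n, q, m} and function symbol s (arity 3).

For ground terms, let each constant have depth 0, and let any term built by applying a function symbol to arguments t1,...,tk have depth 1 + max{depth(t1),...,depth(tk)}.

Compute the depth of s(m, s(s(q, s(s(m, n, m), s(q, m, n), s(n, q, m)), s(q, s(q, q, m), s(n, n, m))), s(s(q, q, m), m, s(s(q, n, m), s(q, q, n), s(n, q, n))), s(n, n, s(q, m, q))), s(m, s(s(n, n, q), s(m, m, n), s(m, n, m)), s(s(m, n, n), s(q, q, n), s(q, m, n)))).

depth(s(m, n, m)) = 1 + max(0, 0, 0) = 1
depth(s(q, m, n)) = 1 + max(0, 0, 0) = 1
depth(s(n, q, m)) = 1 + max(0, 0, 0) = 1
depth(s(s(m, n, m), s(q, m, n), s(n, q, m))) = 1 + max(1, 1, 1) = 2
depth(s(q, q, m)) = 1 + max(0, 0, 0) = 1
depth(s(n, n, m)) = 1 + max(0, 0, 0) = 1
depth(s(q, s(q, q, m), s(n, n, m))) = 1 + max(0, 1, 1) = 2
depth(s(q, s(s(m, n, m), s(q, m, n), s(n, q, m)), s(q, s(q, q, m), s(n, n, m)))) = 1 + max(0, 2, 2) = 3
depth(s(q, n, m)) = 1 + max(0, 0, 0) = 1
depth(s(q, q, n)) = 1 + max(0, 0, 0) = 1
depth(s(n, q, n)) = 1 + max(0, 0, 0) = 1
depth(s(s(q, n, m), s(q, q, n), s(n, q, n))) = 1 + max(1, 1, 1) = 2
depth(s(s(q, q, m), m, s(s(q, n, m), s(q, q, n), s(n, q, n)))) = 1 + max(1, 0, 2) = 3
depth(s(q, m, q)) = 1 + max(0, 0, 0) = 1
depth(s(n, n, s(q, m, q))) = 1 + max(0, 0, 1) = 2
depth(s(s(q, s(s(m, n, m), s(q, m, n), s(n, q, m)), s(q, s(q, q, m), s(n, n, m))), s(s(q, q, m), m, s(s(q, n, m), s(q, q, n), s(n, q, n))), s(n, n, s(q, m, q)))) = 1 + max(3, 3, 2) = 4
depth(s(n, n, q)) = 1 + max(0, 0, 0) = 1
depth(s(m, m, n)) = 1 + max(0, 0, 0) = 1
depth(s(s(n, n, q), s(m, m, n), s(m, n, m))) = 1 + max(1, 1, 1) = 2
depth(s(m, n, n)) = 1 + max(0, 0, 0) = 1
depth(s(s(m, n, n), s(q, q, n), s(q, m, n))) = 1 + max(1, 1, 1) = 2
depth(s(m, s(s(n, n, q), s(m, m, n), s(m, n, m)), s(s(m, n, n), s(q, q, n), s(q, m, n)))) = 1 + max(0, 2, 2) = 3
depth(s(m, s(s(q, s(s(m, n, m), s(q, m, n), s(n, q, m)), s(q, s(q, q, m), s(n, n, m))), s(s(q, q, m), m, s(s(q, n, m), s(q, q, n), s(n, q, n))), s(n, n, s(q, m, q))), s(m, s(s(n, n, q), s(m, m, n), s(m, n, m)), s(s(m, n, n), s(q, q, n), s(q, m, n))))) = 1 + max(0, 4, 3) = 5

5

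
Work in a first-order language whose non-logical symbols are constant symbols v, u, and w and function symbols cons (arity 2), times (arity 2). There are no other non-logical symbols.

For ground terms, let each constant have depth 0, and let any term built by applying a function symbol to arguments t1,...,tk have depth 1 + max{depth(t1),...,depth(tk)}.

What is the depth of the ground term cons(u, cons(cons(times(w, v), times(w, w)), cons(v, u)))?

depth(times(w, v)) = 1 + max(0, 0) = 1
depth(times(w, w)) = 1 + max(0, 0) = 1
depth(cons(times(w, v), times(w, w))) = 1 + max(1, 1) = 2
depth(cons(v, u)) = 1 + max(0, 0) = 1
depth(cons(cons(times(w, v), times(w, w)), cons(v, u))) = 1 + max(2, 1) = 3
depth(cons(u, cons(cons(times(w, v), times(w, w)), cons(v, u)))) = 1 + max(0, 3) = 4

4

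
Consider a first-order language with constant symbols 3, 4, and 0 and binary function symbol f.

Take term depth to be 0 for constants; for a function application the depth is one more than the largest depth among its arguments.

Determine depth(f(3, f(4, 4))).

2

depth(f(4, 4)) = 1 + max(0, 0) = 1
depth(f(3, f(4, 4))) = 1 + max(0, 1) = 2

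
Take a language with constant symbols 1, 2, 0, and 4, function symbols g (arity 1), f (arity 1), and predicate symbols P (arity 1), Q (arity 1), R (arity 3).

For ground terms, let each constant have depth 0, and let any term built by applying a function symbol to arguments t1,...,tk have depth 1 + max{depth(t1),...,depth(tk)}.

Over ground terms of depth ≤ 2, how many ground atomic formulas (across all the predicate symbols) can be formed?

22008

First count ground terms of depth ≤ 2.
Write N_k for the number of ground terms of depth ≤ k. A term of depth ≤ k is either a constant or a function symbol applied to arguments of depth ≤ k−1, so N_k = 4 + N_{k-1} + N_{k-1}.
N_0 = 4
N_1 = 4 + 4 + 4 = 12
N_2 = 4 + 12 + 12 = 28
So |H| = 28.
Ground atoms are formed by filling each argument slot of a predicate with a term from H, so an r-ary predicate gives |H|^r atoms:
  P: 28;  Q: 28;  R: 28^3 = 21952
Total ground atoms: 28 + 28 + 21952 = 22008.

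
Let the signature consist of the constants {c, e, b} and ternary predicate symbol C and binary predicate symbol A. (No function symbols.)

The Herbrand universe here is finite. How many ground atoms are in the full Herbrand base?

36

With no function symbols, the Herbrand universe is just the 3 constants.
Ground atoms per predicate: C: 3^3 = 27, A: 3^2 = 9.
Herbrand base size = 27 + 9 = 36.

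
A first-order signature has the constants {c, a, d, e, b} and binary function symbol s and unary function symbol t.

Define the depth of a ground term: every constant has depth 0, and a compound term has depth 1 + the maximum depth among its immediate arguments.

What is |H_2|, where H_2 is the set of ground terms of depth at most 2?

Let N_k count ground terms of depth at most k. Each non-constant term of depth ≤ k is some function symbol applied to depth-≤(k−1) arguments, giving N_k = 5 + N_{k-1}^2 + N_{k-1}.
N_0 = 5
N_1 = 5 + 5^2 + 5 = 35
N_2 = 5 + 35^2 + 35 = 1265

1265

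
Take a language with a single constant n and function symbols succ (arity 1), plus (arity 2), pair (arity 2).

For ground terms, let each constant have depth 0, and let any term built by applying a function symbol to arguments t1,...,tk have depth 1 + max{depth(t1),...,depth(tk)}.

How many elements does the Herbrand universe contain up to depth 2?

Count level by level. With function symbols succ/1, plus/2, pair/2, the terms of depth ≤ k are the 1 constant together with each function applied to depth-≤(k−1) tuples, so N_k = 1 + N_{k-1} + N_{k-1}^2 + N_{k-1}^2.
N_0 = 1
N_1 = 1 + 1 + 1^2 + 1^2 = 4
N_2 = 1 + 4 + 4^2 + 4^2 = 37

37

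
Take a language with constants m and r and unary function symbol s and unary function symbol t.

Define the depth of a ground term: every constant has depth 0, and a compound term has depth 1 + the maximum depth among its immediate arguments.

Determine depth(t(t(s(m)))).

depth(s(m)) = 1 + depth(m) = 1 + 0 = 1
depth(t(s(m))) = 1 + depth(s(m)) = 1 + 1 = 2
depth(t(t(s(m)))) = 1 + depth(t(s(m))) = 1 + 2 = 3

3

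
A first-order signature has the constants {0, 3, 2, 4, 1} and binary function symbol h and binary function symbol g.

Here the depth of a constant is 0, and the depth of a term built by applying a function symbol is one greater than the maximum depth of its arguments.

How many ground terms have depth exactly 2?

Count level by level. With function symbols h/2, g/2, the terms of depth ≤ k are the 5 constants together with each function applied to depth-≤(k−1) tuples, so N_k = 5 + N_{k-1}^2 + N_{k-1}^2.
N_0 = 5
N_1 = 5 + 5^2 + 5^2 = 55
N_2 = 5 + 55^2 + 55^2 = 6055
Terms of depth exactly 2: N_2 − N_1 = 6055 − 55 = 6000.

6000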